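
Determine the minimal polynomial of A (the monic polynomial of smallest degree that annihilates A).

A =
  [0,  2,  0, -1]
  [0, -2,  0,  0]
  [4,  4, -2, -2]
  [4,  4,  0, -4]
x^2 + 4*x + 4

The characteristic polynomial is χ_A(x) = (x + 2)^4, so the eigenvalues are known. The minimal polynomial is
  m_A(x) = Π_λ (x − λ)^{k_λ}
where k_λ is the size of the *largest* Jordan block for λ (equivalently, the smallest k with (A − λI)^k v = 0 for every generalised eigenvector v of λ).

  λ = -2: largest Jordan block has size 2, contributing (x + 2)^2

So m_A(x) = (x + 2)^2 = x^2 + 4*x + 4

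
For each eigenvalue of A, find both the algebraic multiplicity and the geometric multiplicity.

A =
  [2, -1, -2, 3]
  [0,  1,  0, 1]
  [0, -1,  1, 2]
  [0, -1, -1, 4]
λ = 2: alg = 4, geom = 2

Step 1 — factor the characteristic polynomial to read off the algebraic multiplicities:
  χ_A(x) = (x - 2)^4

Step 2 — compute geometric multiplicities via the rank-nullity identity g(λ) = n − rank(A − λI):
  rank(A − (2)·I) = 2, so dim ker(A − (2)·I) = n − 2 = 2

Summary:
  λ = 2: algebraic multiplicity = 4, geometric multiplicity = 2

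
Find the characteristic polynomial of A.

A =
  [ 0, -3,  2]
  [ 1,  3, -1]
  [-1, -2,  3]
x^3 - 6*x^2 + 12*x - 8

Expanding det(x·I − A) (e.g. by cofactor expansion or by noting that A is similar to its Jordan form J, which has the same characteristic polynomial as A) gives
  χ_A(x) = x^3 - 6*x^2 + 12*x - 8
which factors as (x - 2)^3. The eigenvalues (with algebraic multiplicities) are λ = 2 with multiplicity 3.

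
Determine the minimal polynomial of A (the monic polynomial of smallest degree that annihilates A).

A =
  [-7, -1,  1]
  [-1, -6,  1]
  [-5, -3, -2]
x^3 + 15*x^2 + 75*x + 125

The characteristic polynomial is χ_A(x) = (x + 5)^3, so the eigenvalues are known. The minimal polynomial is
  m_A(x) = Π_λ (x − λ)^{k_λ}
where k_λ is the size of the *largest* Jordan block for λ (equivalently, the smallest k with (A − λI)^k v = 0 for every generalised eigenvector v of λ).

  λ = -5: largest Jordan block has size 3, contributing (x + 5)^3

So m_A(x) = (x + 5)^3 = x^3 + 15*x^2 + 75*x + 125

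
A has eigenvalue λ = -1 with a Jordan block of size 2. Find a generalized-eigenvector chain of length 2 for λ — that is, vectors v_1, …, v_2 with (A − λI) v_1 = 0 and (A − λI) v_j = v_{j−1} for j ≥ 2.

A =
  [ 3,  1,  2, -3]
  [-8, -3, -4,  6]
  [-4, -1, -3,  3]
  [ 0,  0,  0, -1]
A Jordan chain for λ = -1 of length 2:
v_1 = (4, -8, -4, 0)ᵀ
v_2 = (1, 0, 0, 0)ᵀ

Let N = A − (-1)·I. We want v_2 with N^2 v_2 = 0 but N^1 v_2 ≠ 0; then v_{j-1} := N · v_j for j = 2, …, 2.

Pick v_2 = (1, 0, 0, 0)ᵀ.
Then v_1 = N · v_2 = (4, -8, -4, 0)ᵀ.

Sanity check: (A − (-1)·I) v_1 = (0, 0, 0, 0)ᵀ = 0. ✓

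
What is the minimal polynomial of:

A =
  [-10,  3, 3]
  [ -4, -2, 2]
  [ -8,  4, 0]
x^2 + 8*x + 16

The characteristic polynomial is χ_A(x) = (x + 4)^3, so the eigenvalues are known. The minimal polynomial is
  m_A(x) = Π_λ (x − λ)^{k_λ}
where k_λ is the size of the *largest* Jordan block for λ (equivalently, the smallest k with (A − λI)^k v = 0 for every generalised eigenvector v of λ).

  λ = -4: largest Jordan block has size 2, contributing (x + 4)^2

So m_A(x) = (x + 4)^2 = x^2 + 8*x + 16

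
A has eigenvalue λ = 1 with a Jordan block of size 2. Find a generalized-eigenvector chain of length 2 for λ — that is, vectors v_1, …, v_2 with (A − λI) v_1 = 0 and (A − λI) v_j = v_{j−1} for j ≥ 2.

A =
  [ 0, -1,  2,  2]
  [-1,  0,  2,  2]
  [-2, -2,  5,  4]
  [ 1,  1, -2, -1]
A Jordan chain for λ = 1 of length 2:
v_1 = (-1, -1, -2, 1)ᵀ
v_2 = (1, 0, 0, 0)ᵀ

Let N = A − (1)·I. We want v_2 with N^2 v_2 = 0 but N^1 v_2 ≠ 0; then v_{j-1} := N · v_j for j = 2, …, 2.

Pick v_2 = (1, 0, 0, 0)ᵀ.
Then v_1 = N · v_2 = (-1, -1, -2, 1)ᵀ.

Sanity check: (A − (1)·I) v_1 = (0, 0, 0, 0)ᵀ = 0. ✓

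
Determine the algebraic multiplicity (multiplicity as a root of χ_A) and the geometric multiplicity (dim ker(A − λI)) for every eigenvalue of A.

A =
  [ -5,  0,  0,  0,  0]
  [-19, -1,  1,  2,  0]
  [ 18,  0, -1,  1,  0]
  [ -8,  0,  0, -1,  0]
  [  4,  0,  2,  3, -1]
λ = -5: alg = 1, geom = 1; λ = -1: alg = 4, geom = 2

Step 1 — factor the characteristic polynomial to read off the algebraic multiplicities:
  χ_A(x) = (x + 1)^4*(x + 5)

Step 2 — compute geometric multiplicities via the rank-nullity identity g(λ) = n − rank(A − λI):
  rank(A − (-5)·I) = 4, so dim ker(A − (-5)·I) = n − 4 = 1
  rank(A − (-1)·I) = 3, so dim ker(A − (-1)·I) = n − 3 = 2

Summary:
  λ = -5: algebraic multiplicity = 1, geometric multiplicity = 1
  λ = -1: algebraic multiplicity = 4, geometric multiplicity = 2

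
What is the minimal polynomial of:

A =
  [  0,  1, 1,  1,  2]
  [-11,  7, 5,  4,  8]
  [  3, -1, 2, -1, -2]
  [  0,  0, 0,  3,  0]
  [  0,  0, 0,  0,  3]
x^3 - 9*x^2 + 27*x - 27

The characteristic polynomial is χ_A(x) = (x - 3)^5, so the eigenvalues are known. The minimal polynomial is
  m_A(x) = Π_λ (x − λ)^{k_λ}
where k_λ is the size of the *largest* Jordan block for λ (equivalently, the smallest k with (A − λI)^k v = 0 for every generalised eigenvector v of λ).

  λ = 3: largest Jordan block has size 3, contributing (x − 3)^3

So m_A(x) = (x - 3)^3 = x^3 - 9*x^2 + 27*x - 27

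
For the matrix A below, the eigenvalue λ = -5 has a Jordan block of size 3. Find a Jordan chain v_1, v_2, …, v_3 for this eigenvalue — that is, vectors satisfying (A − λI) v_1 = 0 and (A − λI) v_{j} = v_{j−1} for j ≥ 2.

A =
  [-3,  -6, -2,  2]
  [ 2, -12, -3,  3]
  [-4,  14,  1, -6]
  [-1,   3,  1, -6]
A Jordan chain for λ = -5 of length 3:
v_1 = (-2, -1, 2, 1)ᵀ
v_2 = (2, 2, -4, -1)ᵀ
v_3 = (1, 0, 0, 0)ᵀ

Let N = A − (-5)·I. We want v_3 with N^3 v_3 = 0 but N^2 v_3 ≠ 0; then v_{j-1} := N · v_j for j = 3, …, 2.

Pick v_3 = (1, 0, 0, 0)ᵀ.
Then v_2 = N · v_3 = (2, 2, -4, -1)ᵀ.
Then v_1 = N · v_2 = (-2, -1, 2, 1)ᵀ.

Sanity check: (A − (-5)·I) v_1 = (0, 0, 0, 0)ᵀ = 0. ✓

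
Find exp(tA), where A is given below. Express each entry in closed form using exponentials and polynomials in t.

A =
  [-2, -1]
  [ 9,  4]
e^{tA} =
  [-3*t*exp(t) + exp(t), -t*exp(t)]
  [9*t*exp(t), 3*t*exp(t) + exp(t)]

Strategy: write A = P · J · P⁻¹ where J is a Jordan canonical form, so e^{tA} = P · e^{tJ} · P⁻¹, and e^{tJ} can be computed block-by-block.

A has Jordan form
J =
  [1, 1]
  [0, 1]
(up to reordering of blocks).

Per-block formulas:
  For a 2×2 Jordan block J_2(1): exp(t · J_2(1)) = e^(1t)·(I + t·N), where N is the 2×2 nilpotent shift.

After assembling e^{tJ} and conjugating by P, we get:

e^{tA} =
  [-3*t*exp(t) + exp(t), -t*exp(t)]
  [9*t*exp(t), 3*t*exp(t) + exp(t)]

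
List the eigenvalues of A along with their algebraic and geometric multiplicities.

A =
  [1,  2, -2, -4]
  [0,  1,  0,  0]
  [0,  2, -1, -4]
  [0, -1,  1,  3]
λ = 1: alg = 4, geom = 3

Step 1 — factor the characteristic polynomial to read off the algebraic multiplicities:
  χ_A(x) = (x - 1)^4

Step 2 — compute geometric multiplicities via the rank-nullity identity g(λ) = n − rank(A − λI):
  rank(A − (1)·I) = 1, so dim ker(A − (1)·I) = n − 1 = 3

Summary:
  λ = 1: algebraic multiplicity = 4, geometric multiplicity = 3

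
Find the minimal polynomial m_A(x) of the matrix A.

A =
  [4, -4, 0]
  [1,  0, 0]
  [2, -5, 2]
x^3 - 6*x^2 + 12*x - 8

The characteristic polynomial is χ_A(x) = (x - 2)^3, so the eigenvalues are known. The minimal polynomial is
  m_A(x) = Π_λ (x − λ)^{k_λ}
where k_λ is the size of the *largest* Jordan block for λ (equivalently, the smallest k with (A − λI)^k v = 0 for every generalised eigenvector v of λ).

  λ = 2: largest Jordan block has size 3, contributing (x − 2)^3

So m_A(x) = (x - 2)^3 = x^3 - 6*x^2 + 12*x - 8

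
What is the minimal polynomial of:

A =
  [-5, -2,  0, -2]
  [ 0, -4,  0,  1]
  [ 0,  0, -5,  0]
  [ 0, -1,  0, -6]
x^2 + 10*x + 25

The characteristic polynomial is χ_A(x) = (x + 5)^4, so the eigenvalues are known. The minimal polynomial is
  m_A(x) = Π_λ (x − λ)^{k_λ}
where k_λ is the size of the *largest* Jordan block for λ (equivalently, the smallest k with (A − λI)^k v = 0 for every generalised eigenvector v of λ).

  λ = -5: largest Jordan block has size 2, contributing (x + 5)^2

So m_A(x) = (x + 5)^2 = x^2 + 10*x + 25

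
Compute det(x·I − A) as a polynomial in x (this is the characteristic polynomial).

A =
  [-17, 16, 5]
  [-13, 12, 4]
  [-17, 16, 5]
x^3

Expanding det(x·I − A) (e.g. by cofactor expansion or by noting that A is similar to its Jordan form J, which has the same characteristic polynomial as A) gives
  χ_A(x) = x^3
which factors as x^3. The eigenvalues (with algebraic multiplicities) are λ = 0 with multiplicity 3.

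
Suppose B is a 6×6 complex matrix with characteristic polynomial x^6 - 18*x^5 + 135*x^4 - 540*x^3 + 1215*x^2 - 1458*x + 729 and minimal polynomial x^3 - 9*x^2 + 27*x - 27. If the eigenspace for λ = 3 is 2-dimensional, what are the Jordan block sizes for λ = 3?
Block sizes for λ = 3: [3, 3]

Step 1 — from the characteristic polynomial, algebraic multiplicity of λ = 3 is 6. From dim ker(B − (3)·I) = 2, there are exactly 2 Jordan blocks for λ = 3.
Step 2 — from the minimal polynomial, the factor (x − 3)^3 tells us the largest block for λ = 3 has size 3.
Step 3 — with total size 6, 2 blocks, and largest block 3, the block sizes (in nonincreasing order) are [3, 3].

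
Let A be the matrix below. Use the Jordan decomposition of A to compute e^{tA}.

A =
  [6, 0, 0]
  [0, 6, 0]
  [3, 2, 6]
e^{tA} =
  [exp(6*t), 0, 0]
  [0, exp(6*t), 0]
  [3*t*exp(6*t), 2*t*exp(6*t), exp(6*t)]

Strategy: write A = P · J · P⁻¹ where J is a Jordan canonical form, so e^{tA} = P · e^{tJ} · P⁻¹, and e^{tJ} can be computed block-by-block.

A has Jordan form
J =
  [6, 1, 0]
  [0, 6, 0]
  [0, 0, 6]
(up to reordering of blocks).

Per-block formulas:
  For a 2×2 Jordan block J_2(6): exp(t · J_2(6)) = e^(6t)·(I + t·N), where N is the 2×2 nilpotent shift.
  For a 1×1 block at λ = 6: exp(t · [6]) = [e^(6t)].

After assembling e^{tJ} and conjugating by P, we get:

e^{tA} =
  [exp(6*t), 0, 0]
  [0, exp(6*t), 0]
  [3*t*exp(6*t), 2*t*exp(6*t), exp(6*t)]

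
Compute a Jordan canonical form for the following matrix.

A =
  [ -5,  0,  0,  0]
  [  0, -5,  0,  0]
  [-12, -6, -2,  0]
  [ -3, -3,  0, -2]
J_1(-5) ⊕ J_1(-5) ⊕ J_1(-2) ⊕ J_1(-2)

The characteristic polynomial is
  det(x·I − A) = x^4 + 14*x^3 + 69*x^2 + 140*x + 100 = (x + 2)^2*(x + 5)^2

Eigenvalues and multiplicities (the geometric multiplicity of λ is n − rank(A − λI), which equals the number of Jordan blocks for λ):
  λ = -5: algebraic multiplicity = 2, geometric multiplicity = 2
  λ = -2: algebraic multiplicity = 2, geometric multiplicity = 2

Determining the block sizes for each eigenvalue:
  λ = -5: gm = am = 2, so every block has size 1 → block sizes [1, 1]
  λ = -2: gm = am = 2, so every block has size 1 → block sizes [1, 1]

Assembling the blocks gives a Jordan form
J =
  [-5,  0,  0,  0]
  [ 0, -5,  0,  0]
  [ 0,  0, -2,  0]
  [ 0,  0,  0, -2]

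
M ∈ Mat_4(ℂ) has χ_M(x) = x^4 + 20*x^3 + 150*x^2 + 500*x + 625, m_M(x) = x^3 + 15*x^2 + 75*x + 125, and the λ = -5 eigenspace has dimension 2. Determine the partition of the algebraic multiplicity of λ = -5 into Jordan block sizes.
Block sizes for λ = -5: [3, 1]

Step 1 — from the characteristic polynomial, algebraic multiplicity of λ = -5 is 4. From dim ker(M − (-5)·I) = 2, there are exactly 2 Jordan blocks for λ = -5.
Step 2 — from the minimal polynomial, the factor (x + 5)^3 tells us the largest block for λ = -5 has size 3.
Step 3 — with total size 4, 2 blocks, and largest block 3, the block sizes (in nonincreasing order) are [3, 1].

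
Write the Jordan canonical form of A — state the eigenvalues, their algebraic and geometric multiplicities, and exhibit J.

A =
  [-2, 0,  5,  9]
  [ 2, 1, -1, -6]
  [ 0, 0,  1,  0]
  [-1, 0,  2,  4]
J_3(1) ⊕ J_1(1)

The characteristic polynomial is
  det(x·I − A) = x^4 - 4*x^3 + 6*x^2 - 4*x + 1 = (x - 1)^4

Eigenvalues and multiplicities (the geometric multiplicity of λ is n − rank(A − λI), which equals the number of Jordan blocks for λ):
  λ = 1: algebraic multiplicity = 4, geometric multiplicity = 2

Determining the block sizes for each eigenvalue:
  λ = 1: with am = 4 and gm = 2, the partition is not yet determined (e.g. several partitions of 4 into 2 parts exist). Let N = A − (1)·I. Computing rank(N^1) = 2, rank(N^2) = 1, rank(N^3) = 0; the number of blocks of size ≥ j is rank(N^{j−1}) − rank(N^j), giving [2, 1, 1]. So we have 1 block(s) of size 3, 1 block(s) of size 1 → block sizes [3, 1]

Assembling the blocks gives a Jordan form
J =
  [1, 1, 0, 0]
  [0, 1, 1, 0]
  [0, 0, 1, 0]
  [0, 0, 0, 1]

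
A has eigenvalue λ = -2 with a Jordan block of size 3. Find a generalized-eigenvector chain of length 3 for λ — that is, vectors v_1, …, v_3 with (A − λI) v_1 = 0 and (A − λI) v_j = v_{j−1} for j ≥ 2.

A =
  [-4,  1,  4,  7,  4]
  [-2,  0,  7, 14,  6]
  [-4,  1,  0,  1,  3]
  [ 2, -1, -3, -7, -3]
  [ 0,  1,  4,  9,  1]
A Jordan chain for λ = -2 of length 3:
v_1 = (1, 1, 2, -1, 0)ᵀ
v_2 = (1, 2, 1, -1, 1)ᵀ
v_3 = (0, 1, 0, 0, 0)ᵀ

Let N = A − (-2)·I. We want v_3 with N^3 v_3 = 0 but N^2 v_3 ≠ 0; then v_{j-1} := N · v_j for j = 3, …, 2.

Pick v_3 = (0, 1, 0, 0, 0)ᵀ.
Then v_2 = N · v_3 = (1, 2, 1, -1, 1)ᵀ.
Then v_1 = N · v_2 = (1, 1, 2, -1, 0)ᵀ.

Sanity check: (A − (-2)·I) v_1 = (0, 0, 0, 0, 0)ᵀ = 0. ✓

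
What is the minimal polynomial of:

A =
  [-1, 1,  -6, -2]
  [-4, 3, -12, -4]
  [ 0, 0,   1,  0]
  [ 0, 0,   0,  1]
x^2 - 2*x + 1

The characteristic polynomial is χ_A(x) = (x - 1)^4, so the eigenvalues are known. The minimal polynomial is
  m_A(x) = Π_λ (x − λ)^{k_λ}
where k_λ is the size of the *largest* Jordan block for λ (equivalently, the smallest k with (A − λI)^k v = 0 for every generalised eigenvector v of λ).

  λ = 1: largest Jordan block has size 2, contributing (x − 1)^2

So m_A(x) = (x - 1)^2 = x^2 - 2*x + 1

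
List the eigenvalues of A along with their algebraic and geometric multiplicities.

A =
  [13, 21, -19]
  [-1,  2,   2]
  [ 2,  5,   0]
λ = 5: alg = 3, geom = 1

Step 1 — factor the characteristic polynomial to read off the algebraic multiplicities:
  χ_A(x) = (x - 5)^3

Step 2 — compute geometric multiplicities via the rank-nullity identity g(λ) = n − rank(A − λI):
  rank(A − (5)·I) = 2, so dim ker(A − (5)·I) = n − 2 = 1

Summary:
  λ = 5: algebraic multiplicity = 3, geometric multiplicity = 1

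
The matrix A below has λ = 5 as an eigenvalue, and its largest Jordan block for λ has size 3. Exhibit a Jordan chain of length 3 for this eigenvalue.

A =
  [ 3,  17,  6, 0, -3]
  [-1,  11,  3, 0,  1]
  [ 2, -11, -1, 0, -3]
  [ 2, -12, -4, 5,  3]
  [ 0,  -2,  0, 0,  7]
A Jordan chain for λ = 5 of length 3:
v_1 = (-1, 2, -5, 0, 2)ᵀ
v_2 = (-2, -1, 2, 2, 0)ᵀ
v_3 = (1, 0, 0, 0, 0)ᵀ

Let N = A − (5)·I. We want v_3 with N^3 v_3 = 0 but N^2 v_3 ≠ 0; then v_{j-1} := N · v_j for j = 3, …, 2.

Pick v_3 = (1, 0, 0, 0, 0)ᵀ.
Then v_2 = N · v_3 = (-2, -1, 2, 2, 0)ᵀ.
Then v_1 = N · v_2 = (-1, 2, -5, 0, 2)ᵀ.

Sanity check: (A − (5)·I) v_1 = (0, 0, 0, 0, 0)ᵀ = 0. ✓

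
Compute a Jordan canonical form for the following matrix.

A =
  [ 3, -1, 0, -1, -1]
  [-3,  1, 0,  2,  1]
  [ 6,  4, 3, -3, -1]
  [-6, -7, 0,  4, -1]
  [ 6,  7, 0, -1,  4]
J_3(3) ⊕ J_2(3)

The characteristic polynomial is
  det(x·I − A) = x^5 - 15*x^4 + 90*x^3 - 270*x^2 + 405*x - 243 = (x - 3)^5

Eigenvalues and multiplicities (the geometric multiplicity of λ is n − rank(A − λI), which equals the number of Jordan blocks for λ):
  λ = 3: algebraic multiplicity = 5, geometric multiplicity = 2

Determining the block sizes for each eigenvalue:
  λ = 3: with am = 5 and gm = 2, the partition is not yet determined (e.g. several partitions of 5 into 2 parts exist). Let N = A − (3)·I. Computing rank(N^1) = 3, rank(N^2) = 1, rank(N^3) = 0; the number of blocks of size ≥ j is rank(N^{j−1}) − rank(N^j), giving [2, 2, 1]. So we have 1 block(s) of size 3, 1 block(s) of size 2 → block sizes [3, 2]

Assembling the blocks gives a Jordan form
J =
  [3, 1, 0, 0, 0]
  [0, 3, 1, 0, 0]
  [0, 0, 3, 0, 0]
  [0, 0, 0, 3, 1]
  [0, 0, 0, 0, 3]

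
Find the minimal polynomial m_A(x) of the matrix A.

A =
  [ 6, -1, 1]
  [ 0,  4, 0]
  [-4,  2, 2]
x^2 - 8*x + 16

The characteristic polynomial is χ_A(x) = (x - 4)^3, so the eigenvalues are known. The minimal polynomial is
  m_A(x) = Π_λ (x − λ)^{k_λ}
where k_λ is the size of the *largest* Jordan block for λ (equivalently, the smallest k with (A − λI)^k v = 0 for every generalised eigenvector v of λ).

  λ = 4: largest Jordan block has size 2, contributing (x − 4)^2

So m_A(x) = (x - 4)^2 = x^2 - 8*x + 16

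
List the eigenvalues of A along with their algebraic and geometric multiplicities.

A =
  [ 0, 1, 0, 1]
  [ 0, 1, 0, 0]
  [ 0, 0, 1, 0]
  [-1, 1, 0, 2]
λ = 1: alg = 4, geom = 3

Step 1 — factor the characteristic polynomial to read off the algebraic multiplicities:
  χ_A(x) = (x - 1)^4

Step 2 — compute geometric multiplicities via the rank-nullity identity g(λ) = n − rank(A − λI):
  rank(A − (1)·I) = 1, so dim ker(A − (1)·I) = n − 1 = 3

Summary:
  λ = 1: algebraic multiplicity = 4, geometric multiplicity = 3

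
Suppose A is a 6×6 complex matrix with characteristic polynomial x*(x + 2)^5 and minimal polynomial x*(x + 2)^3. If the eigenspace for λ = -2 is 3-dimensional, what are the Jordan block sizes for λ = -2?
Block sizes for λ = -2: [3, 1, 1]

Step 1 — from the characteristic polynomial, algebraic multiplicity of λ = -2 is 5. From dim ker(A − (-2)·I) = 3, there are exactly 3 Jordan blocks for λ = -2.
Step 2 — from the minimal polynomial, the factor (x + 2)^3 tells us the largest block for λ = -2 has size 3.
Step 3 — with total size 5, 3 blocks, and largest block 3, the block sizes (in nonincreasing order) are [3, 1, 1].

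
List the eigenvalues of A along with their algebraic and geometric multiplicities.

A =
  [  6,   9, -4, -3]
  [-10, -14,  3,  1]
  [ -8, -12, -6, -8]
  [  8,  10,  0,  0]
λ = -4: alg = 3, geom = 1; λ = -2: alg = 1, geom = 1

Step 1 — factor the characteristic polynomial to read off the algebraic multiplicities:
  χ_A(x) = (x + 2)*(x + 4)^3

Step 2 — compute geometric multiplicities via the rank-nullity identity g(λ) = n − rank(A − λI):
  rank(A − (-4)·I) = 3, so dim ker(A − (-4)·I) = n − 3 = 1
  rank(A − (-2)·I) = 3, so dim ker(A − (-2)·I) = n − 3 = 1

Summary:
  λ = -4: algebraic multiplicity = 3, geometric multiplicity = 1
  λ = -2: algebraic multiplicity = 1, geometric multiplicity = 1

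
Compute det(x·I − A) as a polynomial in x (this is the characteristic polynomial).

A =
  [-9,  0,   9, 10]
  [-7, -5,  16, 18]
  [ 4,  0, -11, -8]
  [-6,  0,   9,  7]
x^4 + 18*x^3 + 120*x^2 + 350*x + 375

Expanding det(x·I − A) (e.g. by cofactor expansion or by noting that A is similar to its Jordan form J, which has the same characteristic polynomial as A) gives
  χ_A(x) = x^4 + 18*x^3 + 120*x^2 + 350*x + 375
which factors as (x + 3)*(x + 5)^3. The eigenvalues (with algebraic multiplicities) are λ = -5 with multiplicity 3, λ = -3 with multiplicity 1.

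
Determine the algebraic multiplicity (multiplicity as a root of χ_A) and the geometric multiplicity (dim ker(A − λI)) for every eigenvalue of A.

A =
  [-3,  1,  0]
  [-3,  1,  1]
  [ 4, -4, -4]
λ = -2: alg = 3, geom = 1

Step 1 — factor the characteristic polynomial to read off the algebraic multiplicities:
  χ_A(x) = (x + 2)^3

Step 2 — compute geometric multiplicities via the rank-nullity identity g(λ) = n − rank(A − λI):
  rank(A − (-2)·I) = 2, so dim ker(A − (-2)·I) = n − 2 = 1

Summary:
  λ = -2: algebraic multiplicity = 3, geometric multiplicity = 1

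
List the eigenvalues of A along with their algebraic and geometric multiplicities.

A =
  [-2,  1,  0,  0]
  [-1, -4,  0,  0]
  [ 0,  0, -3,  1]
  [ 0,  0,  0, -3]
λ = -3: alg = 4, geom = 2

Step 1 — factor the characteristic polynomial to read off the algebraic multiplicities:
  χ_A(x) = (x + 3)^4

Step 2 — compute geometric multiplicities via the rank-nullity identity g(λ) = n − rank(A − λI):
  rank(A − (-3)·I) = 2, so dim ker(A − (-3)·I) = n − 2 = 2

Summary:
  λ = -3: algebraic multiplicity = 4, geometric multiplicity = 2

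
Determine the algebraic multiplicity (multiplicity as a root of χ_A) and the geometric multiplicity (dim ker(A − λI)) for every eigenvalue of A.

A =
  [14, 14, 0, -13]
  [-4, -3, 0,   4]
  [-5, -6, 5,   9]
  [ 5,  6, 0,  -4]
λ = 1: alg = 2, geom = 1; λ = 5: alg = 2, geom = 2

Step 1 — factor the characteristic polynomial to read off the algebraic multiplicities:
  χ_A(x) = (x - 5)^2*(x - 1)^2

Step 2 — compute geometric multiplicities via the rank-nullity identity g(λ) = n − rank(A − λI):
  rank(A − (1)·I) = 3, so dim ker(A − (1)·I) = n − 3 = 1
  rank(A − (5)·I) = 2, so dim ker(A − (5)·I) = n − 2 = 2

Summary:
  λ = 1: algebraic multiplicity = 2, geometric multiplicity = 1
  λ = 5: algebraic multiplicity = 2, geometric multiplicity = 2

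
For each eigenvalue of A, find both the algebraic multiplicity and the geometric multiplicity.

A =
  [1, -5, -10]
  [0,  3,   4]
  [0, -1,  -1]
λ = 1: alg = 3, geom = 2

Step 1 — factor the characteristic polynomial to read off the algebraic multiplicities:
  χ_A(x) = (x - 1)^3

Step 2 — compute geometric multiplicities via the rank-nullity identity g(λ) = n − rank(A − λI):
  rank(A − (1)·I) = 1, so dim ker(A − (1)·I) = n − 1 = 2

Summary:
  λ = 1: algebraic multiplicity = 3, geometric multiplicity = 2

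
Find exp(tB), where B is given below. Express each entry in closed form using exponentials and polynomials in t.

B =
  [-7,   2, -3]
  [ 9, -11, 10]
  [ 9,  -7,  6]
e^{tB} =
  [-3*t*exp(-4*t) + exp(-4*t), t^2*exp(-4*t)/2 + 2*t*exp(-4*t), -t^2*exp(-4*t)/2 - 3*t*exp(-4*t)]
  [9*t*exp(-4*t), -3*t^2*exp(-4*t)/2 - 7*t*exp(-4*t) + exp(-4*t), 3*t^2*exp(-4*t)/2 + 10*t*exp(-4*t)]
  [9*t*exp(-4*t), -3*t^2*exp(-4*t)/2 - 7*t*exp(-4*t), 3*t^2*exp(-4*t)/2 + 10*t*exp(-4*t) + exp(-4*t)]

Strategy: write B = P · J · P⁻¹ where J is a Jordan canonical form, so e^{tB} = P · e^{tJ} · P⁻¹, and e^{tJ} can be computed block-by-block.

B has Jordan form
J =
  [-4,  1,  0]
  [ 0, -4,  1]
  [ 0,  0, -4]
(up to reordering of blocks).

Per-block formulas:
  For a 3×3 Jordan block J_3(-4): exp(t · J_3(-4)) = e^(-4t)·(I + t·N + (t^2/2)·N^2), where N is the 3×3 nilpotent shift.

After assembling e^{tJ} and conjugating by P, we get:

e^{tB} =
  [-3*t*exp(-4*t) + exp(-4*t), t^2*exp(-4*t)/2 + 2*t*exp(-4*t), -t^2*exp(-4*t)/2 - 3*t*exp(-4*t)]
  [9*t*exp(-4*t), -3*t^2*exp(-4*t)/2 - 7*t*exp(-4*t) + exp(-4*t), 3*t^2*exp(-4*t)/2 + 10*t*exp(-4*t)]
  [9*t*exp(-4*t), -3*t^2*exp(-4*t)/2 - 7*t*exp(-4*t), 3*t^2*exp(-4*t)/2 + 10*t*exp(-4*t) + exp(-4*t)]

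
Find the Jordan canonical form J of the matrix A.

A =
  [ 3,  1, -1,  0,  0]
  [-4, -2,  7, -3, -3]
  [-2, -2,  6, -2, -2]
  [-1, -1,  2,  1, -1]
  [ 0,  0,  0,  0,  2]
J_3(2) ⊕ J_1(2) ⊕ J_1(2)

The characteristic polynomial is
  det(x·I − A) = x^5 - 10*x^4 + 40*x^3 - 80*x^2 + 80*x - 32 = (x - 2)^5

Eigenvalues and multiplicities (the geometric multiplicity of λ is n − rank(A − λI), which equals the number of Jordan blocks for λ):
  λ = 2: algebraic multiplicity = 5, geometric multiplicity = 3

Determining the block sizes for each eigenvalue:
  λ = 2: with am = 5 and gm = 3, the partition is not yet determined (e.g. several partitions of 5 into 3 parts exist). Let N = A − (2)·I. Computing rank(N^1) = 2, rank(N^2) = 1, rank(N^3) = 0; the number of blocks of size ≥ j is rank(N^{j−1}) − rank(N^j), giving [3, 1, 1]. So we have 1 block(s) of size 3, 2 block(s) of size 1 → block sizes [3, 1, 1]

Assembling the blocks gives a Jordan form
J =
  [2, 1, 0, 0, 0]
  [0, 2, 1, 0, 0]
  [0, 0, 2, 0, 0]
  [0, 0, 0, 2, 0]
  [0, 0, 0, 0, 2]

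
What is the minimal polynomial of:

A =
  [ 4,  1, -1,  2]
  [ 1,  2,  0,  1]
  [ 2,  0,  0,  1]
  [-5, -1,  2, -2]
x^3 - 3*x^2 + 3*x - 1

The characteristic polynomial is χ_A(x) = (x - 1)^4, so the eigenvalues are known. The minimal polynomial is
  m_A(x) = Π_λ (x − λ)^{k_λ}
where k_λ is the size of the *largest* Jordan block for λ (equivalently, the smallest k with (A − λI)^k v = 0 for every generalised eigenvector v of λ).

  λ = 1: largest Jordan block has size 3, contributing (x − 1)^3

So m_A(x) = (x - 1)^3 = x^3 - 3*x^2 + 3*x - 1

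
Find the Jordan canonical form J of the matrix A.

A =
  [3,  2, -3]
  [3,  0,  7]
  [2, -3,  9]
J_3(4)

The characteristic polynomial is
  det(x·I − A) = x^3 - 12*x^2 + 48*x - 64 = (x - 4)^3

Eigenvalues and multiplicities (the geometric multiplicity of λ is n − rank(A − λI), which equals the number of Jordan blocks for λ):
  λ = 4: algebraic multiplicity = 3, geometric multiplicity = 1

Determining the block sizes for each eigenvalue:
  λ = 4: one block (gm = 1), so the single block has size am = 3 → block sizes [3]

Assembling the blocks gives a Jordan form
J =
  [4, 1, 0]
  [0, 4, 1]
  [0, 0, 4]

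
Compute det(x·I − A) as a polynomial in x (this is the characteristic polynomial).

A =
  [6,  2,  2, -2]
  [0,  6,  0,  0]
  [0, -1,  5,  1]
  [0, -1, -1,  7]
x^4 - 24*x^3 + 216*x^2 - 864*x + 1296

Expanding det(x·I − A) (e.g. by cofactor expansion or by noting that A is similar to its Jordan form J, which has the same characteristic polynomial as A) gives
  χ_A(x) = x^4 - 24*x^3 + 216*x^2 - 864*x + 1296
which factors as (x - 6)^4. The eigenvalues (with algebraic multiplicities) are λ = 6 with multiplicity 4.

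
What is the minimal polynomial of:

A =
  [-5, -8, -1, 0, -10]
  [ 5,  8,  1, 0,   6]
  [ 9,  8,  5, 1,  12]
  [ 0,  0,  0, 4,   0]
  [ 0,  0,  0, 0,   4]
x^4 - 12*x^3 + 48*x^2 - 64*x

The characteristic polynomial is χ_A(x) = x*(x - 4)^4, so the eigenvalues are known. The minimal polynomial is
  m_A(x) = Π_λ (x − λ)^{k_λ}
where k_λ is the size of the *largest* Jordan block for λ (equivalently, the smallest k with (A − λI)^k v = 0 for every generalised eigenvector v of λ).

  λ = 0: largest Jordan block has size 1, contributing (x − 0)
  λ = 4: largest Jordan block has size 3, contributing (x − 4)^3

So m_A(x) = x*(x - 4)^3 = x^4 - 12*x^3 + 48*x^2 - 64*x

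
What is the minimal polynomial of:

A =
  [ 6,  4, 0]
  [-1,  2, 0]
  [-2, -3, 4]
x^3 - 12*x^2 + 48*x - 64

The characteristic polynomial is χ_A(x) = (x - 4)^3, so the eigenvalues are known. The minimal polynomial is
  m_A(x) = Π_λ (x − λ)^{k_λ}
where k_λ is the size of the *largest* Jordan block for λ (equivalently, the smallest k with (A − λI)^k v = 0 for every generalised eigenvector v of λ).

  λ = 4: largest Jordan block has size 3, contributing (x − 4)^3

So m_A(x) = (x - 4)^3 = x^3 - 12*x^2 + 48*x - 64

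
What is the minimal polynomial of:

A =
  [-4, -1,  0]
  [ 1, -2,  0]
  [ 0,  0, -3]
x^2 + 6*x + 9

The characteristic polynomial is χ_A(x) = (x + 3)^3, so the eigenvalues are known. The minimal polynomial is
  m_A(x) = Π_λ (x − λ)^{k_λ}
where k_λ is the size of the *largest* Jordan block for λ (equivalently, the smallest k with (A − λI)^k v = 0 for every generalised eigenvector v of λ).

  λ = -3: largest Jordan block has size 2, contributing (x + 3)^2

So m_A(x) = (x + 3)^2 = x^2 + 6*x + 9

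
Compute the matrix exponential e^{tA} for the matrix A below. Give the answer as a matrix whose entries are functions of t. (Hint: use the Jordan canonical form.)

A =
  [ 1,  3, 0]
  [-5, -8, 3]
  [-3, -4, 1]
e^{tA} =
  [-3*t^2*exp(-2*t) + 3*t*exp(-2*t) + exp(-2*t), -9*t^2*exp(-2*t)/2 + 3*t*exp(-2*t), 9*t^2*exp(-2*t)/2]
  [3*t^2*exp(-2*t) - 5*t*exp(-2*t), 9*t^2*exp(-2*t)/2 - 6*t*exp(-2*t) + exp(-2*t), -9*t^2*exp(-2*t)/2 + 3*t*exp(-2*t)]
  [t^2*exp(-2*t) - 3*t*exp(-2*t), 3*t^2*exp(-2*t)/2 - 4*t*exp(-2*t), -3*t^2*exp(-2*t)/2 + 3*t*exp(-2*t) + exp(-2*t)]

Strategy: write A = P · J · P⁻¹ where J is a Jordan canonical form, so e^{tA} = P · e^{tJ} · P⁻¹, and e^{tJ} can be computed block-by-block.

A has Jordan form
J =
  [-2,  1,  0]
  [ 0, -2,  1]
  [ 0,  0, -2]
(up to reordering of blocks).

Per-block formulas:
  For a 3×3 Jordan block J_3(-2): exp(t · J_3(-2)) = e^(-2t)·(I + t·N + (t^2/2)·N^2), where N is the 3×3 nilpotent shift.

After assembling e^{tJ} and conjugating by P, we get:

e^{tA} =
  [-3*t^2*exp(-2*t) + 3*t*exp(-2*t) + exp(-2*t), -9*t^2*exp(-2*t)/2 + 3*t*exp(-2*t), 9*t^2*exp(-2*t)/2]
  [3*t^2*exp(-2*t) - 5*t*exp(-2*t), 9*t^2*exp(-2*t)/2 - 6*t*exp(-2*t) + exp(-2*t), -9*t^2*exp(-2*t)/2 + 3*t*exp(-2*t)]
  [t^2*exp(-2*t) - 3*t*exp(-2*t), 3*t^2*exp(-2*t)/2 - 4*t*exp(-2*t), -3*t^2*exp(-2*t)/2 + 3*t*exp(-2*t) + exp(-2*t)]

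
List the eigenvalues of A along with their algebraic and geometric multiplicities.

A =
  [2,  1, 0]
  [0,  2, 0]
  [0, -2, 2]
λ = 2: alg = 3, geom = 2

Step 1 — factor the characteristic polynomial to read off the algebraic multiplicities:
  χ_A(x) = (x - 2)^3

Step 2 — compute geometric multiplicities via the rank-nullity identity g(λ) = n − rank(A − λI):
  rank(A − (2)·I) = 1, so dim ker(A − (2)·I) = n − 1 = 2

Summary:
  λ = 2: algebraic multiplicity = 3, geometric multiplicity = 2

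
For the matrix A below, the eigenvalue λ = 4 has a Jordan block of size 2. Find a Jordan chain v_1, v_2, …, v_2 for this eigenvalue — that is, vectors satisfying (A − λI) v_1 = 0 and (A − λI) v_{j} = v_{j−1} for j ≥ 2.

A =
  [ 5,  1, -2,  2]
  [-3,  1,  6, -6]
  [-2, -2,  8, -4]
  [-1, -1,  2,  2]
A Jordan chain for λ = 4 of length 2:
v_1 = (1, -3, -2, -1)ᵀ
v_2 = (1, 0, 0, 0)ᵀ

Let N = A − (4)·I. We want v_2 with N^2 v_2 = 0 but N^1 v_2 ≠ 0; then v_{j-1} := N · v_j for j = 2, …, 2.

Pick v_2 = (1, 0, 0, 0)ᵀ.
Then v_1 = N · v_2 = (1, -3, -2, -1)ᵀ.

Sanity check: (A − (4)·I) v_1 = (0, 0, 0, 0)ᵀ = 0. ✓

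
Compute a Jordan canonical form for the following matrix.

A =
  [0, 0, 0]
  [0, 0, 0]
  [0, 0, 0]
J_1(0) ⊕ J_1(0) ⊕ J_1(0)

The characteristic polynomial is
  det(x·I − A) = x^3

Eigenvalues and multiplicities (the geometric multiplicity of λ is n − rank(A − λI), which equals the number of Jordan blocks for λ):
  λ = 0: algebraic multiplicity = 3, geometric multiplicity = 3

Determining the block sizes for each eigenvalue:
  λ = 0: gm = am = 3, so every block has size 1 → block sizes [1, 1, 1]

Assembling the blocks gives a Jordan form
J =
  [0, 0, 0]
  [0, 0, 0]
  [0, 0, 0]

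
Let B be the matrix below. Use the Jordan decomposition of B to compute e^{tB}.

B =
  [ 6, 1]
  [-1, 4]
e^{tB} =
  [t*exp(5*t) + exp(5*t), t*exp(5*t)]
  [-t*exp(5*t), -t*exp(5*t) + exp(5*t)]

Strategy: write B = P · J · P⁻¹ where J is a Jordan canonical form, so e^{tB} = P · e^{tJ} · P⁻¹, and e^{tJ} can be computed block-by-block.

B has Jordan form
J =
  [5, 1]
  [0, 5]
(up to reordering of blocks).

Per-block formulas:
  For a 2×2 Jordan block J_2(5): exp(t · J_2(5)) = e^(5t)·(I + t·N), where N is the 2×2 nilpotent shift.

After assembling e^{tJ} and conjugating by P, we get:

e^{tB} =
  [t*exp(5*t) + exp(5*t), t*exp(5*t)]
  [-t*exp(5*t), -t*exp(5*t) + exp(5*t)]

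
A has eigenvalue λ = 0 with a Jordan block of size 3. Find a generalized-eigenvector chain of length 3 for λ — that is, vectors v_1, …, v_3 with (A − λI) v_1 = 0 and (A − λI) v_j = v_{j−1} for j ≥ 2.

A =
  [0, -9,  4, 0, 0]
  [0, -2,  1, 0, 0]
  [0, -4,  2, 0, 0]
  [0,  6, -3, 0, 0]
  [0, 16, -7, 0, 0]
A Jordan chain for λ = 0 of length 3:
v_1 = (2, 0, 0, 0, -4)ᵀ
v_2 = (-9, -2, -4, 6, 16)ᵀ
v_3 = (0, 1, 0, 0, 0)ᵀ

Let N = A − (0)·I. We want v_3 with N^3 v_3 = 0 but N^2 v_3 ≠ 0; then v_{j-1} := N · v_j for j = 3, …, 2.

Pick v_3 = (0, 1, 0, 0, 0)ᵀ.
Then v_2 = N · v_3 = (-9, -2, -4, 6, 16)ᵀ.
Then v_1 = N · v_2 = (2, 0, 0, 0, -4)ᵀ.

Sanity check: (A − (0)·I) v_1 = (0, 0, 0, 0, 0)ᵀ = 0. ✓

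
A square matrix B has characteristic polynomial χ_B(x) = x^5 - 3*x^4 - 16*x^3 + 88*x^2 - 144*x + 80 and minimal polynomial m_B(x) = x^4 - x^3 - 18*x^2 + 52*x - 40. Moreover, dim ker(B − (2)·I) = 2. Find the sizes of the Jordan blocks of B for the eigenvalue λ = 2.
Block sizes for λ = 2: [3, 1]

Step 1 — from the characteristic polynomial, algebraic multiplicity of λ = 2 is 4. From dim ker(B − (2)·I) = 2, there are exactly 2 Jordan blocks for λ = 2.
Step 2 — from the minimal polynomial, the factor (x − 2)^3 tells us the largest block for λ = 2 has size 3.
Step 3 — with total size 4, 2 blocks, and largest block 3, the block sizes (in nonincreasing order) are [3, 1].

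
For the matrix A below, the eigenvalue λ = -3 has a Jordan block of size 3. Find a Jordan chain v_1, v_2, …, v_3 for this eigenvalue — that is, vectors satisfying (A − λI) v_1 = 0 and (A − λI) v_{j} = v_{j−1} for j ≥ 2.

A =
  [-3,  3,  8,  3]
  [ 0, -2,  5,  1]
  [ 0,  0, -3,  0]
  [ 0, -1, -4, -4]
A Jordan chain for λ = -3 of length 3:
v_1 = (3, 1, 0, -1)ᵀ
v_2 = (8, 5, 0, -4)ᵀ
v_3 = (0, 0, 1, 0)ᵀ

Let N = A − (-3)·I. We want v_3 with N^3 v_3 = 0 but N^2 v_3 ≠ 0; then v_{j-1} := N · v_j for j = 3, …, 2.

Pick v_3 = (0, 0, 1, 0)ᵀ.
Then v_2 = N · v_3 = (8, 5, 0, -4)ᵀ.
Then v_1 = N · v_2 = (3, 1, 0, -1)ᵀ.

Sanity check: (A − (-3)·I) v_1 = (0, 0, 0, 0)ᵀ = 0. ✓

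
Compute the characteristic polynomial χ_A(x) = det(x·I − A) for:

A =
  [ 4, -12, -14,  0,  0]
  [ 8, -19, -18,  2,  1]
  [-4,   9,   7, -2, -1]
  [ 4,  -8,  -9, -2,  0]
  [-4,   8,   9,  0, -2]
x^5 + 12*x^4 + 56*x^3 + 128*x^2 + 144*x + 64

Expanding det(x·I − A) (e.g. by cofactor expansion or by noting that A is similar to its Jordan form J, which has the same characteristic polynomial as A) gives
  χ_A(x) = x^5 + 12*x^4 + 56*x^3 + 128*x^2 + 144*x + 64
which factors as (x + 2)^4*(x + 4). The eigenvalues (with algebraic multiplicities) are λ = -4 with multiplicity 1, λ = -2 with multiplicity 4.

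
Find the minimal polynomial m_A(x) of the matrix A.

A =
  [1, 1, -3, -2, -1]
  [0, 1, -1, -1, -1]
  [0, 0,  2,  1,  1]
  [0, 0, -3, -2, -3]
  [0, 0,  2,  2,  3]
x^2 - 2*x + 1

The characteristic polynomial is χ_A(x) = (x - 1)^5, so the eigenvalues are known. The minimal polynomial is
  m_A(x) = Π_λ (x − λ)^{k_λ}
where k_λ is the size of the *largest* Jordan block for λ (equivalently, the smallest k with (A − λI)^k v = 0 for every generalised eigenvector v of λ).

  λ = 1: largest Jordan block has size 2, contributing (x − 1)^2

So m_A(x) = (x - 1)^2 = x^2 - 2*x + 1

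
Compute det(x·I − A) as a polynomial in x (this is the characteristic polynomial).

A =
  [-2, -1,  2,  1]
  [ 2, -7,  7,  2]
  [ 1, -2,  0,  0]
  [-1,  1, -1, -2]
x^4 + 11*x^3 + 45*x^2 + 81*x + 54

Expanding det(x·I − A) (e.g. by cofactor expansion or by noting that A is similar to its Jordan form J, which has the same characteristic polynomial as A) gives
  χ_A(x) = x^4 + 11*x^3 + 45*x^2 + 81*x + 54
which factors as (x + 2)*(x + 3)^3. The eigenvalues (with algebraic multiplicities) are λ = -3 with multiplicity 3, λ = -2 with multiplicity 1.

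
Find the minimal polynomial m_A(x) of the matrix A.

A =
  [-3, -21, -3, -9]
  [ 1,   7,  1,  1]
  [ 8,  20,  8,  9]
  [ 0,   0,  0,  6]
x^4 - 18*x^3 + 108*x^2 - 216*x

The characteristic polynomial is χ_A(x) = x*(x - 6)^3, so the eigenvalues are known. The minimal polynomial is
  m_A(x) = Π_λ (x − λ)^{k_λ}
where k_λ is the size of the *largest* Jordan block for λ (equivalently, the smallest k with (A − λI)^k v = 0 for every generalised eigenvector v of λ).

  λ = 0: largest Jordan block has size 1, contributing (x − 0)
  λ = 6: largest Jordan block has size 3, contributing (x − 6)^3

So m_A(x) = x*(x - 6)^3 = x^4 - 18*x^3 + 108*x^2 - 216*x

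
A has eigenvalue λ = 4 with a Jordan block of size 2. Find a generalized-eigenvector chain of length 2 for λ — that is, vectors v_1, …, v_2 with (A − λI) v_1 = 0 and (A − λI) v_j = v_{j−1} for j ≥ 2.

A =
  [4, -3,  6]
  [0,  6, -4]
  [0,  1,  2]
A Jordan chain for λ = 4 of length 2:
v_1 = (-3, 2, 1)ᵀ
v_2 = (0, 1, 0)ᵀ

Let N = A − (4)·I. We want v_2 with N^2 v_2 = 0 but N^1 v_2 ≠ 0; then v_{j-1} := N · v_j for j = 2, …, 2.

Pick v_2 = (0, 1, 0)ᵀ.
Then v_1 = N · v_2 = (-3, 2, 1)ᵀ.

Sanity check: (A − (4)·I) v_1 = (0, 0, 0)ᵀ = 0. ✓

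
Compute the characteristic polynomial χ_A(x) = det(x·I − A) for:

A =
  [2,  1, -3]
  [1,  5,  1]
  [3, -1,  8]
x^3 - 15*x^2 + 75*x - 125

Expanding det(x·I − A) (e.g. by cofactor expansion or by noting that A is similar to its Jordan form J, which has the same characteristic polynomial as A) gives
  χ_A(x) = x^3 - 15*x^2 + 75*x - 125
which factors as (x - 5)^3. The eigenvalues (with algebraic multiplicities) are λ = 5 with multiplicity 3.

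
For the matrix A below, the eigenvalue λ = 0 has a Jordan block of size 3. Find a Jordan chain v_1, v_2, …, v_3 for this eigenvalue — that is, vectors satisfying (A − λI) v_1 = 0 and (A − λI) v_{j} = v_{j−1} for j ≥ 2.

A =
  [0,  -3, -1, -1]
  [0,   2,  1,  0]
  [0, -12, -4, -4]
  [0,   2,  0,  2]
A Jordan chain for λ = 0 of length 3:
v_1 = (4, -8, 16, 8)ᵀ
v_2 = (-3, 2, -12, 2)ᵀ
v_3 = (0, 1, 0, 0)ᵀ

Let N = A − (0)·I. We want v_3 with N^3 v_3 = 0 but N^2 v_3 ≠ 0; then v_{j-1} := N · v_j for j = 3, …, 2.

Pick v_3 = (0, 1, 0, 0)ᵀ.
Then v_2 = N · v_3 = (-3, 2, -12, 2)ᵀ.
Then v_1 = N · v_2 = (4, -8, 16, 8)ᵀ.

Sanity check: (A − (0)·I) v_1 = (0, 0, 0, 0)ᵀ = 0. ✓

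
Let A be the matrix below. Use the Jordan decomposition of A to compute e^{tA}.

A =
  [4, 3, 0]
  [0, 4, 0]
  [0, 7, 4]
e^{tA} =
  [exp(4*t), 3*t*exp(4*t), 0]
  [0, exp(4*t), 0]
  [0, 7*t*exp(4*t), exp(4*t)]

Strategy: write A = P · J · P⁻¹ where J is a Jordan canonical form, so e^{tA} = P · e^{tJ} · P⁻¹, and e^{tJ} can be computed block-by-block.

A has Jordan form
J =
  [4, 1, 0]
  [0, 4, 0]
  [0, 0, 4]
(up to reordering of blocks).

Per-block formulas:
  For a 1×1 block at λ = 4: exp(t · [4]) = [e^(4t)].
  For a 2×2 Jordan block J_2(4): exp(t · J_2(4)) = e^(4t)·(I + t·N), where N is the 2×2 nilpotent shift.

After assembling e^{tJ} and conjugating by P, we get:

e^{tA} =
  [exp(4*t), 3*t*exp(4*t), 0]
  [0, exp(4*t), 0]
  [0, 7*t*exp(4*t), exp(4*t)]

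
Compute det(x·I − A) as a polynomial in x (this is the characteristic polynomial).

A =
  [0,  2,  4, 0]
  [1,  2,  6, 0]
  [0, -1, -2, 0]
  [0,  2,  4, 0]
x^4

Expanding det(x·I − A) (e.g. by cofactor expansion or by noting that A is similar to its Jordan form J, which has the same characteristic polynomial as A) gives
  χ_A(x) = x^4
which factors as x^4. The eigenvalues (with algebraic multiplicities) are λ = 0 with multiplicity 4.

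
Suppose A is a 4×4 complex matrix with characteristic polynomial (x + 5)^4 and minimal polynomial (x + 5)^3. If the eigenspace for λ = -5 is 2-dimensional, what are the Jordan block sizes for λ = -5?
Block sizes for λ = -5: [3, 1]

Step 1 — from the characteristic polynomial, algebraic multiplicity of λ = -5 is 4. From dim ker(A − (-5)·I) = 2, there are exactly 2 Jordan blocks for λ = -5.
Step 2 — from the minimal polynomial, the factor (x + 5)^3 tells us the largest block for λ = -5 has size 3.
Step 3 — with total size 4, 2 blocks, and largest block 3, the block sizes (in nonincreasing order) are [3, 1].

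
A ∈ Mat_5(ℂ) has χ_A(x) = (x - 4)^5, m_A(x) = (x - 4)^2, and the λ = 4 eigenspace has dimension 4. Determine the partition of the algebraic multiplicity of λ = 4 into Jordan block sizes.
Block sizes for λ = 4: [2, 1, 1, 1]

Step 1 — from the characteristic polynomial, algebraic multiplicity of λ = 4 is 5. From dim ker(A − (4)·I) = 4, there are exactly 4 Jordan blocks for λ = 4.
Step 2 — from the minimal polynomial, the factor (x − 4)^2 tells us the largest block for λ = 4 has size 2.
Step 3 — with total size 5, 4 blocks, and largest block 2, the block sizes (in nonincreasing order) are [2, 1, 1, 1].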